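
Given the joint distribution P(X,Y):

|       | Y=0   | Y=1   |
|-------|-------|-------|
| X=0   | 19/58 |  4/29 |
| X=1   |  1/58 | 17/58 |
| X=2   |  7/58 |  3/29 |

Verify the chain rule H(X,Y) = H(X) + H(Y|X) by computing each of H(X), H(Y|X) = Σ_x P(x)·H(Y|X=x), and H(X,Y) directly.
H(X) = 1.5210 bits, H(Y|X) = 0.7274 bits, H(X,Y) = 2.2483 bits

Marginal of X (row sums):
  P(X=0) = 19/58 + 4/29 = 27/58
  P(X=1) = 1/58 + 17/58 = 9/29
  P(X=2) = 7/58 + 3/29 = 13/58
H(X) = -[(27/58)·log₂(27/58) + (9/29)·log₂(9/29) + (13/58)·log₂(13/58)]
  = 0.51351 + 0.52388 + 0.48359 = 1.5210 bits

H(Y|X) = Σ_x P(x)·H(Y|X=x):
  X=0: P(X=0) = 27/58, P(Y|X=0) = (19/27, 8/27) → H(Y|X=0) = 0.87672
  X=1: P(X=1) = 9/29, P(Y|X=1) = (1/18, 17/18) → H(Y|X=1) = 0.30954
  X=2: P(X=2) = 13/58, P(Y|X=2) = (7/13, 6/13) → H(Y|X=2) = 0.99573
H(Y|X) = (27/58)·0.87672 + (9/29)·0.30954 + (13/58)·0.99573 = 0.7274 bits

H(X,Y) = -Σ_{x,y} P(x,y) log₂ P(x,y). Per-cell terms -P(x,y)·log₂P(x,y):
  X=0: 0.52743, 0.39420
  X=1: 0.10100, 0.51894
  X=2: 0.36818, 0.33859
Sum of the 6 terms: H(X,Y) = 2.2483 bits

Chain rule check:
  H(X) + H(Y|X) = 1.5210 + 0.7274 = 2.2484 bits
  H(X,Y) = 2.2483 bits
✓ Chain rule verified (Δ = 0.0001 is 4-dp rounding noise: each of the three values was rounded independently).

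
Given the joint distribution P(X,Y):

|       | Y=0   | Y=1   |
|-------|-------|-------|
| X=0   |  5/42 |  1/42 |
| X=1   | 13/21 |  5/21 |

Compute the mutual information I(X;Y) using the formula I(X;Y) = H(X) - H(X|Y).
0.0061 bits

I(X;Y) = H(X) - H(X|Y)

Marginal of X (row sums):
  P(X=0) = 5/42 + 1/42 = 1/7
  P(X=1) = 13/21 + 5/21 = 6/7
H(X) = -[(1/7)·log₂(1/7) + (6/7)·log₂(6/7)]
  = 0.4011 + 0.1906 = 0.5917 bits

Marginal of Y (column sums):
  P(Y=0) = 5/42 + 13/21 = 31/42
  P(Y=1) = 1/42 + 5/21 = 11/42
H(X|Y) = Σ_y P(y)·H(X|Y=y):
  Y=0: P(Y=0) = 31/42, P(X|Y=0) = (5/31, 26/31) → H(X|Y=0) = 0.6374
  Y=1: P(Y=1) = 11/42, P(X|Y=1) = (1/11, 10/11) → H(X|Y=1) = 0.4395
H(X|Y) = (31/42)·0.6374 + (11/42)·0.4395 = 0.5856 bits

I(X;Y) = H(X) - H(X|Y) = 0.5917 - 0.5856 = 0.0061 bits

Cross-check via I(X;Y) = H(X) + H(Y) - H(X,Y): computing H(Y) from the column sums and H(X,Y) from the 4 cells in the same way gives H(Y) = 0.8296 bits and H(X,Y) = 1.4152 bits, so
I(X;Y) = 0.5917 + 0.8296 - 1.4152 = 0.0061 bits ✓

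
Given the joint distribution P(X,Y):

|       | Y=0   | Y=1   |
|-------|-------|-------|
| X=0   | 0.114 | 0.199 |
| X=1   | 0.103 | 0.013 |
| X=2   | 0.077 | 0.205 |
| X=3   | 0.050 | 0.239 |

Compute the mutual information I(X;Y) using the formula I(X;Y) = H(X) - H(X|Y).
0.1432 bits

I(X;Y) = H(X) - H(X|Y)

Marginal of X (row sums):
  P(X=0) = 0.114 + 0.199 = 0.313
  P(X=1) = 0.103 + 0.013 = 0.116
  P(X=2) = 0.077 + 0.205 = 0.282
  P(X=3) = 0.050 + 0.239 = 0.289
H(X) = -[0.313·log₂(0.313) + 0.116·log₂(0.116) + 0.282·log₂(0.282) + 0.289·log₂(0.289)]
  = 0.5245 + 0.3605 + 0.5150 + 0.5176 = 1.9176 bits

Marginal of Y (column sums):
  P(Y=0) = 0.114 + 0.103 + 0.077 + 0.050 = 0.344
  P(Y=1) = 0.199 + 0.013 + 0.205 + 0.239 = 0.656
H(X|Y) = Σ_y P(y)·H(X|Y=y):
  Y=0: P(Y=0) = 0.344, P(X|Y=0) = (57/172, 103/344, 77/344, 25/172) → H(X|Y=0) = 1.9367
  Y=1: P(Y=1) = 0.656, P(X|Y=1) = (199/656, 13/656, 5/16, 239/656) → H(X|Y=1) = 1.6893
H(X|Y) = 0.344·1.9367 + 0.656·1.6893 = 1.7744 bits

I(X;Y) = H(X) - H(X|Y) = 1.9176 - 1.7744 = 0.1432 bits

Cross-check via I(X;Y) = H(X) + H(Y) - H(X,Y): computing H(Y) from the column sums and H(X,Y) from the 8 cells in the same way gives H(Y) = 0.9286 bits and H(X,Y) = 2.7030 bits, so
I(X;Y) = 1.9176 + 0.9286 - 2.7030 = 0.1432 bits ✓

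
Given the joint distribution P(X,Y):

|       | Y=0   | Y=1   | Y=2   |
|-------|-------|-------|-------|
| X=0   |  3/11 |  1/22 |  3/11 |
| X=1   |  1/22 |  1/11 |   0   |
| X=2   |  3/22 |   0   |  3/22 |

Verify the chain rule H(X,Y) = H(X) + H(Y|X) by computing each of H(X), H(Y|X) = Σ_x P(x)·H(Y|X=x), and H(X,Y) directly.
H(X) = 1.3517 bits, H(Y|X) = 1.1746 bits, H(X,Y) = 2.5263 bits

Marginal of X (row sums):
  P(X=0) = 3/11 + 1/22 + 3/11 = 13/22
  P(X=1) = 1/22 + 1/11 + 0 = 3/22
  P(X=2) = 3/22 + 0 + 3/22 = 3/11
H(X) = -[(13/22)·log₂(13/22) + (3/22)·log₂(3/22) + (3/11)·log₂(3/11)]
  = 0.4485 + 0.3920 + 0.5112 = 1.3517 bits

H(Y|X) = Σ_x P(x)·H(Y|X=x):
  X=0: P(X=0) = 13/22, P(Y|X=0) = (6/13, 1/13, 6/13) → H(Y|X=0) = 1.3143
  X=1: P(X=1) = 3/22, P(Y|X=1) = (1/3, 2/3, 0) → H(Y|X=1) = 0.9183
  X=2: P(X=2) = 3/11, P(Y|X=2) = (1/2, 0, 1/2) → H(Y|X=2) = 1.0000
H(Y|X) = (13/22)·1.3143 + (3/22)·0.9183 + (3/11)·1.0000 = 1.1746 bits

H(X,Y) = -Σ_{x,y} P(x,y) log₂ P(x,y). Per-cell terms -P(x,y)·log₂P(x,y):
  X=0: 0.5112, 0.2027, 0.5112
  X=1: 0.2027, 0.3145, 0.0000
  X=2: 0.3920, 0.0000, 0.3920
  (cells with P = 0 contribute 0)
Sum of the 9 terms: H(X,Y) = 2.5263 bits

Chain rule check:
  H(X) + H(Y|X) = 1.3517 + 1.1746 = 2.5263 bits
  H(X,Y) = 2.5263 bits
✓ Chain rule verified.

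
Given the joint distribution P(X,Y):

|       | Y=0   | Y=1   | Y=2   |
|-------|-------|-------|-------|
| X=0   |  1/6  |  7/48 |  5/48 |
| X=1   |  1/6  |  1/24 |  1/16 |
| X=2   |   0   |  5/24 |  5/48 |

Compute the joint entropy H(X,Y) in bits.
2.8590 bits

H(X,Y) = -Σ_{x,y} P(x,y) log₂ P(x,y). Per-cell terms -P(x,y)·log₂P(x,y):
  X=0: 0.4308, 0.4051, 0.3399
  X=1: 0.4308, 0.1910, 0.2500
  X=2: 0.0000, 0.4715, 0.3399
  (cells with P = 0 contribute 0)
Sum of the 9 terms: H(X,Y) = 2.8590 bits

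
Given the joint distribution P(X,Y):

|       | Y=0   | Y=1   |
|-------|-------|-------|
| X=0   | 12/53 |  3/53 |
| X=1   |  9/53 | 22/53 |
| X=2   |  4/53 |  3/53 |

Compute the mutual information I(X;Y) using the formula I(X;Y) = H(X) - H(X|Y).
0.1549 bits

I(X;Y) = H(X) - H(X|Y)

Marginal of X (row sums):
  P(X=0) = 12/53 + 3/53 = 15/53
  P(X=1) = 9/53 + 22/53 = 31/53
  P(X=2) = 4/53 + 3/53 = 7/53
H(X) = -[(15/53)·log₂(15/53) + (31/53)·log₂(31/53) + (7/53)·log₂(7/53)]
  = 0.5154 + 0.4526 + 0.3857 = 1.3537 bits

Marginal of Y (column sums):
  P(Y=0) = 12/53 + 9/53 + 4/53 = 25/53
  P(Y=1) = 3/53 + 22/53 + 3/53 = 28/53
H(X|Y) = Σ_y P(y)·H(X|Y=y):
  Y=0: P(Y=0) = 25/53, P(X|Y=0) = (12/25, 9/25, 4/25) → H(X|Y=0) = 1.4619
  Y=1: P(Y=1) = 28/53, P(X|Y=1) = (3/28, 11/14, 3/28) → H(X|Y=1) = 0.9639
H(X|Y) = (25/53)·1.4619 + (28/53)·0.9639 = 1.1988 bits

I(X;Y) = H(X) - H(X|Y) = 1.3537 - 1.1988 = 0.1549 bits

Cross-check via I(X;Y) = H(X) + H(Y) - H(X,Y): computing H(Y) from the column sums and H(X,Y) from the 6 cells in the same way gives H(Y) = 0.9977 bits and H(X,Y) = 2.1965 bits, so
I(X;Y) = 1.3537 + 0.9977 - 2.1965 = 0.1549 bits ✓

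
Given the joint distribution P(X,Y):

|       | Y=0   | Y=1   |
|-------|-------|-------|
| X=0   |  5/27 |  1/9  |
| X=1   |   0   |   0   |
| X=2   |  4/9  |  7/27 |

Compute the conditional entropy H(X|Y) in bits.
0.8767 bits

H(X|Y) = H(X,Y) - H(Y)

H(X,Y) = -Σ_{x,y} P(x,y) log₂ P(x,y). Per-cell terms -P(x,y)·log₂P(x,y):
  X=0: 0.45054804, 0.35221389
  X=1: 0.00000000, 0.00000000
  X=2: 0.51996667, 0.50491585
  (cells with P = 0 contribute 0)
Sum of the 6 terms: H(X,Y) = 1.82764445 bits

Marginal of Y (column sums):
  P(Y=0) = 5/27 + 0 + 4/9 = 17/27
  P(Y=1) = 1/9 + 0 + 7/27 = 10/27
H(Y) = -[(17/27)·log₂(17/27) + (10/27)·log₂(10/27)]
  = 0.42023034 + 0.53072571 = 0.95095605 bits

H(X|Y) = H(X,Y) - H(Y) = 1.82764445 - 0.95095605 = 0.8767 bits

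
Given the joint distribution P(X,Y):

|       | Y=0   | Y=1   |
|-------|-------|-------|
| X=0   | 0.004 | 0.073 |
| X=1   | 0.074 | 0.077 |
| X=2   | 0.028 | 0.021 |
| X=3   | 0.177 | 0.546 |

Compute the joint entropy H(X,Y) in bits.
2.0506 bits

H(X,Y) = -Σ_{x,y} P(x,y) log₂ P(x,y). Per-cell terms -P(x,y)·log₂P(x,y):
  X=0: 0.0319, 0.2756
  X=1: 0.2780, 0.2848
  X=2: 0.1444, 0.1170
  X=3: 0.4422, 0.4767
Sum of the 8 terms: H(X,Y) = 2.0506 bits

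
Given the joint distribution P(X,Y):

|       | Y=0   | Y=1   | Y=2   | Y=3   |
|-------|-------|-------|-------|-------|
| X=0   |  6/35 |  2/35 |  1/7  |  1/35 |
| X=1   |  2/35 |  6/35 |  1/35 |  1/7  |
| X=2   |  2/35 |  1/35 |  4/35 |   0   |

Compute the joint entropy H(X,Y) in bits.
3.1796 bits

H(X,Y) = -Σ_{x,y} P(x,y) log₂ P(x,y). Per-cell terms -P(x,y)·log₂P(x,y):
  X=0: 0.43617, 0.23596, 0.40105, 0.14655
  X=1: 0.23596, 0.43617, 0.14655, 0.40105
  X=2: 0.23596, 0.14655, 0.35763, 0.00000
  (cells with P = 0 contribute 0)
Sum of the 12 terms: H(X,Y) = 3.1796 bits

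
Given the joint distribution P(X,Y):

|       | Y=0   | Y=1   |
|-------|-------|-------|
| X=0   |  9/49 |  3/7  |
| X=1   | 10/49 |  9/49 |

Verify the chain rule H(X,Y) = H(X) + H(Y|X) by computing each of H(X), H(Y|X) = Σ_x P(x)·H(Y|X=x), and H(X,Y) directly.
H(X) = 0.9633 bits, H(Y|X) = 0.9265 bits, H(X,Y) = 1.8899 bits

Marginal of X (row sums):
  P(X=0) = 9/49 + 3/7 = 30/49
  P(X=1) = 10/49 + 9/49 = 19/49
H(X) = -[(30/49)·log₂(30/49) + (19/49)·log₂(19/49)]
  = 0.43336 + 0.52998 = 0.9633 bits

H(Y|X) = Σ_x P(x)·H(Y|X=x):
  X=0: P(X=0) = 30/49, P(Y|X=0) = (3/10, 7/10) → H(Y|X=0) = 0.88129
  X=1: P(X=1) = 19/49, P(Y|X=1) = (10/19, 9/19) → H(Y|X=1) = 0.99800
H(Y|X) = (30/49)·0.88129 + (19/49)·0.99800 = 0.9265 bits

H(X,Y) = -Σ_{x,y} P(x,y) log₂ P(x,y). Per-cell terms -P(x,y)·log₂P(x,y):
  X=0: 0.44904, 0.52388
  X=1: 0.46791, 0.44904
Sum of the 4 terms: H(X,Y) = 1.8899 bits

Chain rule check:
  H(X) + H(Y|X) = 0.9633 + 0.9265 = 1.8898 bits
  H(X,Y) = 1.8899 bits
✓ Chain rule verified (Δ = 0.0001 is 4-dp rounding noise: each of the three values was rounded independently).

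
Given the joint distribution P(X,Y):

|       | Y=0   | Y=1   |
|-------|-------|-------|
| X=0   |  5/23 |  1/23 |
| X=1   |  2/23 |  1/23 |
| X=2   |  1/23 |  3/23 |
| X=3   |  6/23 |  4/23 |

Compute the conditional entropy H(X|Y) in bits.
1.7373 bits

H(X|Y) = H(X,Y) - H(Y)

H(X,Y) = -Σ_{x,y} P(x,y) log₂ P(x,y). Per-cell terms -P(x,y)·log₂P(x,y):
  X=0: 0.478616, 0.196677
  X=1: 0.306397, 0.196677
  X=2: 0.196677, 0.383296
  X=3: 0.505722, 0.438880
Sum of the 8 terms: H(X,Y) = 2.70294 bits

Marginal of Y (column sums):
  P(Y=0) = 5/23 + 2/23 + 1/23 + 6/23 = 14/23
  P(Y=1) = 1/23 + 1/23 + 3/23 + 4/23 = 9/23
H(Y) = -[(14/23)·log₂(14/23) + (9/23)·log₂(9/23)]
  = 0.435952 + 0.529684 = 0.96564 bits

H(X|Y) = H(X,Y) - H(Y) = 2.70294 - 0.96564 = 1.7373 bits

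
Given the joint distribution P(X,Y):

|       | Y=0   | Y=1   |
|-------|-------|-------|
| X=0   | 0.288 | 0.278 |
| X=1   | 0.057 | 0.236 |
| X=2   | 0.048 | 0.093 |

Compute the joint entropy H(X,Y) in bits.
2.2868 bits

H(X,Y) = -Σ_{x,y} P(x,y) log₂ P(x,y). Per-cell terms -P(x,y)·log₂P(x,y):
  X=0: 0.5172, 0.5134
  X=1: 0.2356, 0.4916
  X=2: 0.2103, 0.3187
Sum of the 6 terms: H(X,Y) = 2.2868 bits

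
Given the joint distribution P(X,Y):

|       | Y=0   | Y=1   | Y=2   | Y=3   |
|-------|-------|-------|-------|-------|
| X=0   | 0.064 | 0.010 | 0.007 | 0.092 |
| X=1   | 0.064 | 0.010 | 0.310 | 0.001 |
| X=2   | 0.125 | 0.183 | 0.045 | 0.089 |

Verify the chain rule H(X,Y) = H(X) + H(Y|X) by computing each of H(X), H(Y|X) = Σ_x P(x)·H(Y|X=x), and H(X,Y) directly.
H(X) = 1.4887 bits, H(Y|X) = 1.3877 bits, H(X,Y) = 2.8764 bits

Marginal of X (row sums):
  P(X=0) = 0.064 + 0.010 + 0.007 + 0.092 = 0.173
  P(X=1) = 0.064 + 0.010 + 0.310 + 0.001 = 0.385
  P(X=2) = 0.125 + 0.183 + 0.045 + 0.089 = 0.442
H(X) = -[0.173·log₂(0.173) + 0.385·log₂(0.385) + 0.442·log₂(0.442)]
  = 0.43789 + 0.53017 + 0.52062 = 1.4887 bits

H(Y|X) = Σ_x P(x)·H(Y|X=x):
  X=0: P(X=0) = 0.173, P(Y|X=0) = (64/173, 10/173, 7/173, 92/173) → H(Y|X=0) = 1.44019
  X=1: P(X=1) = 0.385, P(Y|X=1) = (64/385, 2/77, 62/77, 1/385) → H(Y|X=1) = 0.84114
  X=2: P(X=2) = 0.442, P(Y|X=2) = (125/442, 183/442, 45/442, 89/442) → H(Y|X=2) = 1.84317
H(Y|X) = 0.173·1.44019 + 0.385·0.84114 + 0.442·1.84317 = 1.3877 bits

H(X,Y) = -Σ_{x,y} P(x,y) log₂ P(x,y). Per-cell terms -P(x,y)·log₂P(x,y):
  X=0: 0.25381, 0.06644, 0.05011, 0.31668
  X=1: 0.25381, 0.06644, 0.52379, 0.00997
  X=2: 0.37500, 0.44837, 0.20133, 0.31061
Sum of the 12 terms: H(X,Y) = 2.8764 bits

Chain rule check:
  H(X) + H(Y|X) = 1.4887 + 1.3877 = 2.8764 bits
  H(X,Y) = 2.8764 bits
✓ Chain rule verified.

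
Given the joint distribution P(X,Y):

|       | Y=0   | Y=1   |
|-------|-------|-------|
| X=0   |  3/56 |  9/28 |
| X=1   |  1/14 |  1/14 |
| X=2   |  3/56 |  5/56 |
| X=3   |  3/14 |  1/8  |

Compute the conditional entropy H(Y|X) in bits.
0.8232 bits

H(Y|X) = H(X,Y) - H(X)

H(X,Y) = -Σ_{x,y} P(x,y) log₂ P(x,y). Per-cell terms -P(x,y)·log₂P(x,y):
  X=0: 0.22620, 0.52632
  X=1: 0.27195, 0.27195
  X=2: 0.22620, 0.31120
  X=3: 0.47623, 0.37500
Sum of the 8 terms: H(X,Y) = 2.68505 bits

Marginal of X (row sums):
  P(X=0) = 3/56 + 9/28 = 3/8
  P(X=1) = 1/14 + 1/14 = 1/7
  P(X=2) = 3/56 + 5/56 = 1/7
  P(X=3) = 3/14 + 1/8 = 19/56
H(X) = -[(3/8)·log₂(3/8) + (1/7)·log₂(1/7) + (1/7)·log₂(1/7) + (19/56)·log₂(19/56)]
  = 0.53064 + 0.40105 + 0.40105 + 0.52909 = 1.86183 bits

H(Y|X) = H(X,Y) - H(X) = 2.68505 - 1.86183 = 0.8232 bits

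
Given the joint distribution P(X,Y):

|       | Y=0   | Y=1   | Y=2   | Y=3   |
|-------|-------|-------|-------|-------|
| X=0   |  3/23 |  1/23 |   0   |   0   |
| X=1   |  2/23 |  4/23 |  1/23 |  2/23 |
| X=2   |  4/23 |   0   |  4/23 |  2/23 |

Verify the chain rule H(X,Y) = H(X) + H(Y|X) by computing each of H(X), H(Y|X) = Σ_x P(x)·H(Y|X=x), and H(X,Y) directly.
H(X) = 1.4910 bits, H(Y|X) = 1.5215 bits, H(X,Y) = 3.0125 bits

Marginal of X (row sums):
  P(X=0) = 3/23 + 1/23 + 0 + 0 = 4/23
  P(X=1) = 2/23 + 4/23 + 1/23 + 2/23 = 9/23
  P(X=2) = 4/23 + 0 + 4/23 + 2/23 = 10/23
H(X) = -[(4/23)·log₂(4/23) + (9/23)·log₂(9/23) + (10/23)·log₂(10/23)]
  = 0.43888 + 0.52968 + 0.52245 = 1.4910 bits

H(Y|X) = Σ_x P(x)·H(Y|X=x):
  X=0: P(X=0) = 4/23, P(Y|X=0) = (3/4, 1/4, 0, 0) → H(Y|X=0) = 0.81128
  X=1: P(X=1) = 9/23, P(Y|X=1) = (2/9, 4/9, 1/9, 2/9) → H(Y|X=1) = 1.83659
  X=2: P(X=2) = 10/23, P(Y|X=2) = (2/5, 0, 2/5, 1/5) → H(Y|X=2) = 1.52193
H(Y|X) = (4/23)·0.81128 + (9/23)·1.83659 + (10/23)·1.52193 = 1.5215 bits

H(X,Y) = -Σ_{x,y} P(x,y) log₂ P(x,y). Per-cell terms -P(x,y)·log₂P(x,y):
  X=0: 0.38330, 0.19668, 0.00000, 0.00000
  X=1: 0.30640, 0.43888, 0.19668, 0.30640
  X=2: 0.43888, 0.00000, 0.43888, 0.30640
  (cells with P = 0 contribute 0)
Sum of the 12 terms: H(X,Y) = 3.0125 bits

Chain rule check:
  H(X) + H(Y|X) = 1.4910 + 1.5215 = 3.0125 bits
  H(X,Y) = 3.0125 bits
✓ Chain rule verified.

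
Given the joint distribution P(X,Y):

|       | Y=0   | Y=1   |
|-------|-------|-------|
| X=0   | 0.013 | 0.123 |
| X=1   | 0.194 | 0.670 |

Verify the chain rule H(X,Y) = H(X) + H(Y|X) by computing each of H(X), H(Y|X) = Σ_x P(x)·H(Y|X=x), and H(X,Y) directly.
H(X) = 0.5737 bits, H(Y|X) = 0.7257 bits, H(X,Y) = 1.2994 bits

Marginal of X (row sums):
  P(X=0) = 0.013 + 0.123 = 0.136
  P(X=1) = 0.194 + 0.670 = 0.864
H(X) = -[0.136·log₂(0.136) + 0.864·log₂(0.864)]
  = 0.39145 + 0.18221 = 0.5737 bits

H(Y|X) = Σ_x P(x)·H(Y|X=x):
  X=0: P(X=0) = 0.136, P(Y|X=0) = (13/136, 123/136) → H(Y|X=0) = 0.45485
  X=1: P(X=1) = 0.864, P(Y|X=1) = (97/432, 335/432) → H(Y|X=1) = 0.76837
H(Y|X) = 0.136·0.45485 + 0.864·0.76837 = 0.7257 bits

H(X,Y) = -Σ_{x,y} P(x,y) log₂ P(x,y). Per-cell terms -P(x,y)·log₂P(x,y):
  X=0: 0.08145, 0.37186
  X=1: 0.45898, 0.38710
Sum of the 4 terms: H(X,Y) = 1.2994 bits

Chain rule check:
  H(X) + H(Y|X) = 0.5737 + 0.7257 = 1.2994 bits
  H(X,Y) = 1.2994 bits
✓ Chain rule verified.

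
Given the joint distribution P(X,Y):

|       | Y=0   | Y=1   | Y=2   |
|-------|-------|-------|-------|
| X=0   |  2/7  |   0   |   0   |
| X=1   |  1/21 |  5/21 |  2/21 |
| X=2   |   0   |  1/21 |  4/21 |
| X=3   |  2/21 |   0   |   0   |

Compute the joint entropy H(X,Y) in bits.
2.5295 bits

H(X,Y) = -Σ_{x,y} P(x,y) log₂ P(x,y). Per-cell terms -P(x,y)·log₂P(x,y):
  X=0: 0.51639, 0.00000, 0.00000
  X=1: 0.20916, 0.49295, 0.32308
  X=2: 0.00000, 0.20916, 0.45568
  X=3: 0.32308, 0.00000, 0.00000
  (cells with P = 0 contribute 0)
Sum of the 12 terms: H(X,Y) = 2.5295 bits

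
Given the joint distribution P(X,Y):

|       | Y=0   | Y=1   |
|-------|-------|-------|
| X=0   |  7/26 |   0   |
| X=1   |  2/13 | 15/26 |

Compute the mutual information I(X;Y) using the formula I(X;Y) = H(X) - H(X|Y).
0.4403 bits

I(X;Y) = H(X) - H(X|Y)

Marginal of X (row sums):
  P(X=0) = 7/26 + 0 = 7/26
  P(X=1) = 2/13 + 15/26 = 19/26
H(X) = -[(7/26)·log₂(7/26) + (19/26)·log₂(19/26)]
  = 0.50968 + 0.33068 = 0.84036 bits

Marginal of Y (column sums):
  P(Y=0) = 7/26 + 2/13 = 11/26
  P(Y=1) = 0 + 15/26 = 15/26
H(X|Y) = Σ_y P(y)·H(X|Y=y):
  Y=0: P(Y=0) = 11/26, P(X|Y=0) = (7/11, 4/11) → H(X|Y=0) = 0.94566
  Y=1: P(Y=1) = 15/26, P(X|Y=1) = (0, 1) → H(X|Y=1) = 0.00000
H(X|Y) = (11/26)·0.94566 + (15/26)·0.00000 = 0.40009 bits

I(X;Y) = H(X) - H(X|Y) = 0.84036 - 0.40009 = 0.4403 bits

Cross-check via I(X;Y) = H(X) + H(Y) - H(X,Y): computing H(Y) from the column sums and H(X,Y) from the 4 cells in the same way gives H(Y) = 0.98286 bits and H(X,Y) = 1.38295 bits, so
I(X;Y) = 0.84036 + 0.98286 - 1.38295 = 0.4403 bits ✓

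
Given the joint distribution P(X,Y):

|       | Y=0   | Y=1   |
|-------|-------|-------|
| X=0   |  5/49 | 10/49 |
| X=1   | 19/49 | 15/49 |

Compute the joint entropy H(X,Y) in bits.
1.8567 bits

H(X,Y) = -Σ_{x,y} P(x,y) log₂ P(x,y). Per-cell terms -P(x,y)·log₂P(x,y):
  X=0: 0.3360, 0.4679
  X=1: 0.5300, 0.5228
Sum of the 4 terms: H(X,Y) = 1.8567 bits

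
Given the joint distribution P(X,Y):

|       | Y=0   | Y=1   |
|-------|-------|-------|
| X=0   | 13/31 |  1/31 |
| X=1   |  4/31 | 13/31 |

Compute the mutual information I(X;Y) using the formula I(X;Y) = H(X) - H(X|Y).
0.3939 bits

I(X;Y) = H(X) - H(X|Y)

Marginal of X (row sums):
  P(X=0) = 13/31 + 1/31 = 14/31
  P(X=1) = 4/31 + 13/31 = 17/31
H(X) = -[(14/31)·log₂(14/31) + (17/31)·log₂(17/31)]
  = 0.5179 + 0.4753 = 0.9932 bits

Marginal of Y (column sums):
  P(Y=0) = 13/31 + 4/31 = 17/31
  P(Y=1) = 1/31 + 13/31 = 14/31
H(X|Y) = Σ_y P(y)·H(X|Y=y):
  Y=0: P(Y=0) = 17/31, P(X|Y=0) = (13/17, 4/17) → H(X|Y=0) = 0.7871
  Y=1: P(Y=1) = 14/31, P(X|Y=1) = (1/14, 13/14) → H(X|Y=1) = 0.3712
H(X|Y) = (17/31)·0.7871 + (14/31)·0.3712 = 0.5993 bits

I(X;Y) = H(X) - H(X|Y) = 0.9932 - 0.5993 = 0.3939 bits

Cross-check via I(X;Y) = H(X) + H(Y) - H(X,Y): computing H(Y) from the column sums and H(X,Y) from the 4 cells in the same way gives H(Y) = 0.9932 bits and H(X,Y) = 1.5925 bits, so
I(X;Y) = 0.9932 + 0.9932 - 1.5925 = 0.3939 bits ✓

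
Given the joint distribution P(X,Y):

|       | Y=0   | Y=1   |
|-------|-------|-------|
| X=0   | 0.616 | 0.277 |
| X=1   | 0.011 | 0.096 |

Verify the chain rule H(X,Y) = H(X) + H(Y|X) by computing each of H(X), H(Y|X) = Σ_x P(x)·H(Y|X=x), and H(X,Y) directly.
H(X) = 0.4908 bits, H(Y|X) = 0.8489 bits, H(X,Y) = 1.3397 bits

Marginal of X (row sums):
  P(X=0) = 0.616 + 0.277 = 0.893
  P(X=1) = 0.011 + 0.096 = 0.107
H(X) = -[0.893·log₂(0.893) + 0.107·log₂(0.107)]
  = 0.14580 + 0.34500 = 0.4908 bits

H(Y|X) = Σ_x P(x)·H(Y|X=x):
  X=0: P(X=0) = 0.893, P(Y|X=0) = (616/893, 277/893) → H(Y|X=0) = 0.89339
  X=1: P(X=1) = 0.107, P(Y|X=1) = (11/107, 96/107) → H(Y|X=1) = 0.47782
H(Y|X) = 0.893·0.89339 + 0.107·0.47782 = 0.8489 bits

H(X,Y) = -Σ_{x,y} P(x,y) log₂ P(x,y). Per-cell terms -P(x,y)·log₂P(x,y):
  X=0: 0.43058, 0.51302
  X=1: 0.07157, 0.32456
Sum of the 4 terms: H(X,Y) = 1.3397 bits

Chain rule check:
  H(X) + H(Y|X) = 0.4908 + 0.8489 = 1.3397 bits
  H(X,Y) = 1.3397 bits
✓ Chain rule verified.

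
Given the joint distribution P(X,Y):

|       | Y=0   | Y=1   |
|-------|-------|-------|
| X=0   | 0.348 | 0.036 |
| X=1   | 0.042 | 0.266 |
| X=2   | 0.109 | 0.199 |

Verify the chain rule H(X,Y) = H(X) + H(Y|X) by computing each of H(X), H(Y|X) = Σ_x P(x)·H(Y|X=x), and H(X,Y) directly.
H(X) = 1.5768 bits, H(Y|X) = 0.6381 bits, H(X,Y) = 2.2149 bits

Marginal of X (row sums):
  P(X=0) = 0.348 + 0.036 = 0.384
  P(X=1) = 0.042 + 0.266 = 0.308
  P(X=2) = 0.109 + 0.199 = 0.308
H(X) = -[0.384·log₂(0.384) + 0.308·log₂(0.308) + 0.308·log₂(0.308)]
  = 0.5302 + 0.5233 + 0.5233 = 1.5768 bits

H(Y|X) = Σ_x P(x)·H(Y|X=x):
  X=0: P(X=0) = 0.384, P(Y|X=0) = (29/32, 3/32) → H(Y|X=0) = 0.4489
  X=1: P(X=1) = 0.308, P(Y|X=1) = (3/22, 19/22) → H(Y|X=1) = 0.5746
  X=2: P(X=2) = 0.308, P(Y|X=2) = (109/308, 199/308) → H(Y|X=2) = 0.9375
H(Y|X) = 0.384·0.4489 + 0.308·0.5746 + 0.308·0.9375 = 0.6381 bits

H(X,Y) = -Σ_{x,y} P(x,y) log₂ P(x,y). Per-cell terms -P(x,y)·log₂P(x,y):
  X=0: 0.5299, 0.1727
  X=1: 0.1921, 0.5082
  X=2: 0.3485, 0.4635
Sum of the 6 terms: H(X,Y) = 2.2149 bits

Chain rule check:
  H(X) + H(Y|X) = 1.5768 + 0.6381 = 2.2149 bits
  H(X,Y) = 2.2149 bits
✓ Chain rule verified.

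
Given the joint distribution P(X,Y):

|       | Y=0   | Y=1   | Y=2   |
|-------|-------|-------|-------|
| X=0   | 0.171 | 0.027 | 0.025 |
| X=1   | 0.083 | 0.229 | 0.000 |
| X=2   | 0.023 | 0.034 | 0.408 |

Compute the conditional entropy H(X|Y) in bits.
0.7594 bits

H(X|Y) = H(X,Y) - H(Y)

H(X,Y) = -Σ_{x,y} P(x,y) log₂ P(x,y). Per-cell terms -P(x,y)·log₂P(x,y):
  X=0: 0.4357, 0.1407, 0.1330
  X=1: 0.2980, 0.4870, 0.0000
  X=2: 0.1252, 0.1659, 0.5277
  (cells with P = 0 contribute 0)
Sum of the 9 terms: H(X,Y) = 2.3132 bits

Marginal of Y (column sums):
  P(Y=0) = 0.171 + 0.083 + 0.023 = 0.277
  P(Y=1) = 0.027 + 0.229 + 0.034 = 0.290
  P(Y=2) = 0.025 + 0.000 + 0.408 = 0.433
H(Y) = -[0.277·log₂(0.277) + 0.290·log₂(0.290) + 0.433·log₂(0.433)]
  = 0.5130 + 0.5179 + 0.5229 = 1.5538 bits

H(X|Y) = H(X,Y) - H(Y) = 2.3132 - 1.5538 = 0.7594 bits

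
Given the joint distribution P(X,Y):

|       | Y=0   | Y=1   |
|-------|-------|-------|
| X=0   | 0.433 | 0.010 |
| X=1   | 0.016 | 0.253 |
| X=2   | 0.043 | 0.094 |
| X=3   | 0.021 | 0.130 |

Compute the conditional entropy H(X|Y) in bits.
1.2024 bits

H(X|Y) = H(X,Y) - H(Y)

H(X,Y) = -Σ_{x,y} P(x,y) log₂ P(x,y). Per-cell terms -P(x,y)·log₂P(x,y):
  X=0: 0.5229, 0.0664
  X=1: 0.0955, 0.5016
  X=2: 0.1952, 0.3207
  X=3: 0.1170, 0.3826
Sum of the 8 terms: H(X,Y) = 2.2019 bits

Marginal of Y (column sums):
  P(Y=0) = 0.433 + 0.016 + 0.043 + 0.021 = 0.513
  P(Y=1) = 0.010 + 0.253 + 0.094 + 0.130 = 0.487
H(Y) = -[0.513·log₂(0.513) + 0.487·log₂(0.487)]
  = 0.4940 + 0.5055 = 0.9995 bits

H(X|Y) = H(X,Y) - H(Y) = 2.2019 - 0.9995 = 1.2024 bits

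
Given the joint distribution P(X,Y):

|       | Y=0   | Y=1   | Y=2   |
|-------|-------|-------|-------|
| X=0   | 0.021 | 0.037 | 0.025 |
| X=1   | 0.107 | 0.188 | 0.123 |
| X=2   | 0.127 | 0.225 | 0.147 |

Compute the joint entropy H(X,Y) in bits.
2.8652 bits

H(X,Y) = -Σ_{x,y} P(x,y) log₂ P(x,y). Per-cell terms -P(x,y)·log₂P(x,y):
  X=0: 0.117043, 0.175984, 0.133048
  X=1: 0.345002, 0.453305, 0.371862
  X=2: 0.378092, 0.484201, 0.406618
Sum of the 9 terms: H(X,Y) = 2.8652 bits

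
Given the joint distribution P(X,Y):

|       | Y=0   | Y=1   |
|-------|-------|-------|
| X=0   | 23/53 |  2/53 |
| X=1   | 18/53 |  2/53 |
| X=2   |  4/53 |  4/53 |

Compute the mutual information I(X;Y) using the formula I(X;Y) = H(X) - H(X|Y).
0.0946 bits

I(X;Y) = H(X) - H(X|Y)

Marginal of X (row sums):
  P(X=0) = 23/53 + 2/53 = 25/53
  P(X=1) = 18/53 + 2/53 = 20/53
  P(X=2) = 4/53 + 4/53 = 8/53
H(X) = -[(25/53)·log₂(25/53) + (20/53)·log₂(20/53) + (8/53)·log₂(8/53)]
  = 0.51135 + 0.53056 + 0.41176 = 1.4537 bits

Marginal of Y (column sums):
  P(Y=0) = 23/53 + 18/53 + 4/53 = 45/53
  P(Y=1) = 2/53 + 2/53 + 4/53 = 8/53
H(X|Y) = Σ_y P(y)·H(X|Y=y):
  Y=0: P(Y=0) = 45/53, P(X|Y=0) = (23/45, 2/5, 4/45) → H(X|Y=0) = 1.33406
  Y=1: P(Y=1) = 8/53, P(X|Y=1) = (1/4, 1/4, 1/2) → H(X|Y=1) = 1.50000
H(X|Y) = (45/53)·1.33406 + (8/53)·1.50000 = 1.3591 bits

I(X;Y) = H(X) - H(X|Y) = 1.4537 - 1.3591 = 0.0946 bits

Cross-check via I(X;Y) = H(X) + H(Y) - H(X,Y): computing H(Y) from the column sums and H(X,Y) from the 6 cells in the same way gives H(Y) = 0.6122 bits and H(X,Y) = 1.9713 bits, so
I(X;Y) = 1.4537 + 0.6122 - 1.9713 = 0.0946 bits ✓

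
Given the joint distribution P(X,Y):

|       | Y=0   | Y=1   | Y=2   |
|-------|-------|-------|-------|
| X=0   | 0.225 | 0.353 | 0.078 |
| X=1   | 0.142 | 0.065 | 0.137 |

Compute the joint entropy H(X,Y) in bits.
2.3506 bits

H(X,Y) = -Σ_{x,y} P(x,y) log₂ P(x,y). Per-cell terms -P(x,y)·log₂P(x,y):
  X=0: 0.4842007, 0.5302977, 0.2870698
  X=1: 0.3998773, 0.2563221, 0.3928821
Sum of the 6 terms: H(X,Y) = 2.3506 bits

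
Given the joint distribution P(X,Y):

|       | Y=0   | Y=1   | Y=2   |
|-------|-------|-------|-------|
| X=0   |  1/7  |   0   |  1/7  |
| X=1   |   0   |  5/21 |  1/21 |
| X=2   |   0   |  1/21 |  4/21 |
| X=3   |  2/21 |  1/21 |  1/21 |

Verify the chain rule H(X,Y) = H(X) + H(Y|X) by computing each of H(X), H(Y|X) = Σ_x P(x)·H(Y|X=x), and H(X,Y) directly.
H(X) = 1.9814 bits, H(Y|X) = 0.9290 bits, H(X,Y) = 2.9104 bits

Marginal of X (row sums):
  P(X=0) = 1/7 + 0 + 1/7 = 2/7
  P(X=1) = 0 + 5/21 + 1/21 = 2/7
  P(X=2) = 0 + 1/21 + 4/21 = 5/21
  P(X=3) = 2/21 + 1/21 + 1/21 = 4/21
H(X) = -[(2/7)·log₂(2/7) + (2/7)·log₂(2/7) + (5/21)·log₂(5/21) + (4/21)·log₂(4/21)]
  = 0.516387 + 0.516387 + 0.492950 + 0.455680 = 1.9814 bits

H(Y|X) = Σ_x P(x)·H(Y|X=x):
  X=0: P(X=0) = 2/7, P(Y|X=0) = (1/2, 0, 1/2) → H(Y|X=0) = 1.000000
  X=1: P(X=1) = 2/7, P(Y|X=1) = (0, 5/6, 1/6) → H(Y|X=1) = 0.650022
  X=2: P(X=2) = 5/21, P(Y|X=2) = (0, 1/5, 4/5) → H(Y|X=2) = 0.721928
  X=3: P(X=3) = 4/21, P(Y|X=3) = (1/2, 1/4, 1/4) → H(Y|X=3) = 1.500000
H(Y|X) = (2/7)·1.000000 + (2/7)·0.650022 + (5/21)·0.721928 + (4/21)·1.500000 = 0.9290 bits

H(X,Y) = -Σ_{x,y} P(x,y) log₂ P(x,y). Per-cell terms -P(x,y)·log₂P(x,y):
  X=0: 0.401051, 0.000000, 0.401051
  X=1: 0.000000, 0.492950, 0.209158
  X=2: 0.000000, 0.209158, 0.455680
  X=3: 0.323078, 0.209158, 0.209158
  (cells with P = 0 contribute 0)
Sum of the 12 terms: H(X,Y) = 2.9104 bits

Chain rule check:
  H(X) + H(Y|X) = 1.9814 + 0.9290 = 2.9104 bits
  H(X,Y) = 2.9104 bits
✓ Chain rule verified.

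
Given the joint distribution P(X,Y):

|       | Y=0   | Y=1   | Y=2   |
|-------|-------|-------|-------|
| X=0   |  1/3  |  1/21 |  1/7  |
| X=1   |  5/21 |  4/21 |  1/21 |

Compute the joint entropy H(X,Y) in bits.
2.2963 bits

H(X,Y) = -Σ_{x,y} P(x,y) log₂ P(x,y). Per-cell terms -P(x,y)·log₂P(x,y):
  X=0: 0.52832, 0.20916, 0.40105
  X=1: 0.49295, 0.45568, 0.20916
Sum of the 6 terms: H(X,Y) = 2.2963 bits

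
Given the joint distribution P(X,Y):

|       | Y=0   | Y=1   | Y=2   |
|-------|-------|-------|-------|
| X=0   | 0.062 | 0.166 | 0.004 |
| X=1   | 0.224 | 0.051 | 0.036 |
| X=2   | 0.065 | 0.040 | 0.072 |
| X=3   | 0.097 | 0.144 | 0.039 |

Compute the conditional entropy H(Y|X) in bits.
1.2433 bits

H(Y|X) = H(X,Y) - H(X)

H(X,Y) = -Σ_{x,y} P(x,y) log₂ P(x,y). Per-cell terms -P(x,y)·log₂P(x,y):
  X=0: 0.248718, 0.430064, 0.031863
  X=1: 0.483488, 0.218961, 0.172651
  X=2: 0.256322, 0.185754, 0.273302
  X=3: 0.326490, 0.402604, 0.182535
Sum of the 12 terms: H(X,Y) = 3.21275 bits

Marginal of X (row sums):
  P(X=0) = 0.062 + 0.166 + 0.004 = 0.232
  P(X=1) = 0.224 + 0.051 + 0.036 = 0.311
  P(X=2) = 0.065 + 0.040 + 0.072 = 0.177
  P(X=3) = 0.097 + 0.144 + 0.039 = 0.280
H(X) = -[0.232·log₂(0.232) + 0.311·log₂(0.311) + 0.177·log₂(0.177) + 0.280·log₂(0.280)]
  = 0.489010 + 0.524039 + 0.442178 + 0.514220 = 1.96945 bits

H(Y|X) = H(X,Y) - H(X) = 3.21275 - 1.96945 = 1.2433 bits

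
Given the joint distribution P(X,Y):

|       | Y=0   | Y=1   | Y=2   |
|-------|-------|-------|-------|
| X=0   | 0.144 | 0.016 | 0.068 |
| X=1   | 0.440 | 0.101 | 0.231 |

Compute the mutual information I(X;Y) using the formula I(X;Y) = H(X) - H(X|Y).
0.0053 bits

I(X;Y) = H(X) - H(X|Y)

Marginal of X (row sums):
  P(X=0) = 0.144 + 0.016 + 0.068 = 0.228
  P(X=1) = 0.440 + 0.101 + 0.231 = 0.772
H(X) = -[0.228·log₂(0.228) + 0.772·log₂(0.772)]
  = 0.4863 + 0.2882 = 0.7745 bits

Marginal of Y (column sums):
  P(Y=0) = 0.144 + 0.440 = 0.584
  P(Y=1) = 0.016 + 0.101 = 0.117
  P(Y=2) = 0.068 + 0.231 = 0.299
H(X|Y) = Σ_y P(y)·H(X|Y=y):
  Y=0: P(Y=0) = 0.584, P(X|Y=0) = (18/73, 55/73) → H(X|Y=0) = 0.8058
  Y=1: P(Y=1) = 0.117, P(X|Y=1) = (16/117, 101/117) → H(X|Y=1) = 0.5757
  Y=2: P(Y=2) = 0.299, P(X|Y=2) = (68/299, 231/299) → H(X|Y=2) = 0.7735
H(X|Y) = 0.584·0.8058 + 0.117·0.5757 + 0.299·0.7735 = 0.7692 bits

I(X;Y) = H(X) - H(X|Y) = 0.7745 - 0.7692 = 0.0053 bits

Cross-check via I(X;Y) = H(X) + H(Y) - H(X,Y): computing H(Y) from the column sums and H(X,Y) from the 6 cells in the same way gives H(Y) = 1.3361 bits and H(X,Y) = 2.1053 bits, so
I(X;Y) = 0.7745 + 1.3361 - 2.1053 = 0.0053 bits ✓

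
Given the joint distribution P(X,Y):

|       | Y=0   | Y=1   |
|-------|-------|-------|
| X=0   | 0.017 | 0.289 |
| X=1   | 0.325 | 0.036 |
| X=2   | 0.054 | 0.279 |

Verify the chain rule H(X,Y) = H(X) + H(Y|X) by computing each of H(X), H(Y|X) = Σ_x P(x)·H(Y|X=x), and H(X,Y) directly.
H(X) = 1.5817 bits, H(Y|X) = 0.4766 bits, H(X,Y) = 2.0583 bits

Marginal of X (row sums):
  P(X=0) = 0.017 + 0.289 = 0.306
  P(X=1) = 0.325 + 0.036 = 0.361
  P(X=2) = 0.054 + 0.279 = 0.333
H(X) = -[0.306·log₂(0.306) + 0.361·log₂(0.361) + 0.333·log₂(0.333)]
  = 0.522769 + 0.530644 + 0.528273 = 1.5817 bits

H(Y|X) = Σ_x P(x)·H(Y|X=x):
  X=0: P(X=0) = 0.306, P(Y|X=0) = (1/18, 17/18) → H(Y|X=0) = 0.309543
  X=1: P(X=1) = 0.361, P(Y|X=1) = (325/361, 36/361) → H(Y|X=1) = 0.468117
  X=2: P(X=2) = 0.333, P(Y|X=2) = (6/37, 31/37) → H(Y|X=2) = 0.639457
H(Y|X) = 0.306·0.309543 + 0.361·0.468117 + 0.333·0.639457 = 0.4766 bits

H(X,Y) = -Σ_{x,y} P(x,y) log₂ P(x,y). Per-cell terms -P(x,y)·log₂P(x,y):
  X=0: 0.099931, 0.517558
  X=1: 0.526984, 0.172651
  X=2: 0.227388, 0.513824
Sum of the 6 terms: H(X,Y) = 2.0583 bits

Chain rule check:
  H(X) + H(Y|X) = 1.5817 + 0.4766 = 2.0583 bits
  H(X,Y) = 2.0583 bits
✓ Chain rule verified.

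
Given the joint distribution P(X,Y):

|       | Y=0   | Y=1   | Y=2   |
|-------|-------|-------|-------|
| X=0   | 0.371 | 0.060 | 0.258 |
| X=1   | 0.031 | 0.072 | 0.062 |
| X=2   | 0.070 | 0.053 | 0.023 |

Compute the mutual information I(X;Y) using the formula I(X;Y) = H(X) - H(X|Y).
0.1213 bits

I(X;Y) = H(X) - H(X|Y)

Marginal of X (row sums):
  P(X=0) = 0.371 + 0.060 + 0.258 = 0.689
  P(X=1) = 0.031 + 0.072 + 0.062 = 0.165
  P(X=2) = 0.070 + 0.053 + 0.023 = 0.146
H(X) = -[0.689·log₂(0.689) + 0.165·log₂(0.165) + 0.146·log₂(0.146)]
  = 0.37028521 + 0.42891124 + 0.40529012 = 1.2044866 bits

Marginal of Y (column sums):
  P(Y=0) = 0.371 + 0.031 + 0.070 = 0.472
  P(Y=1) = 0.060 + 0.072 + 0.053 = 0.185
  P(Y=2) = 0.258 + 0.062 + 0.023 = 0.343
H(X|Y) = Σ_y P(y)·H(X|Y=y):
  Y=0: P(Y=0) = 0.472, P(X|Y=0) = (371/472, 31/472, 35/236) → H(X|Y=0) = 0.93938656
  Y=1: P(Y=1) = 0.185, P(X|Y=1) = (12/37, 72/185, 53/185) → H(X|Y=1) = 1.57339324
  Y=2: P(Y=2) = 0.343, P(X|Y=2) = (258/343, 62/343, 23/343) → H(X|Y=2) = 1.01652912
H(X|Y) = 0.472·0.93938656 + 0.185·1.57339324 + 0.343·1.01652912 = 1.0831377 bits

I(X;Y) = H(X) - H(X|Y) = 1.2044866 - 1.0831377 = 0.1213 bits

Cross-check via I(X;Y) = H(X) + H(Y) - H(X,Y): computing H(Y) from the column sums and H(X,Y) from the 9 cells in the same way gives H(Y) = 1.4911030 bits and H(X,Y) = 2.5742407 bits, so
I(X;Y) = 1.2044866 + 1.4911030 - 2.5742407 = 0.1213 bits ✓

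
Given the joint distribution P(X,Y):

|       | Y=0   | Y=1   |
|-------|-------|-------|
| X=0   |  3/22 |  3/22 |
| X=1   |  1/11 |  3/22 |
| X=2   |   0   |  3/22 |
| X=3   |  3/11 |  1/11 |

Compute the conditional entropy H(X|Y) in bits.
1.7081 bits

H(X|Y) = H(X,Y) - H(Y)

H(X,Y) = -Σ_{x,y} P(x,y) log₂ P(x,y). Per-cell terms -P(x,y)·log₂P(x,y):
  X=0: 0.39197, 0.39197
  X=1: 0.31449, 0.39197
  X=2: 0.00000, 0.39197
  X=3: 0.51122, 0.31449
  (cells with P = 0 contribute 0)
Sum of the 8 terms: H(X,Y) = 2.7081 bits

Marginal of Y (column sums):
  P(Y=0) = 3/22 + 1/11 + 0 + 3/11 = 1/2
  P(Y=1) = 3/22 + 3/22 + 3/22 + 1/11 = 1/2
H(Y) = -[(1/2)·log₂(1/2) + (1/2)·log₂(1/2)]
  = 0.50000 + 0.50000 = 1.0000 bits

H(X|Y) = H(X,Y) - H(Y) = 2.7081 - 1.0000 = 1.7081 bits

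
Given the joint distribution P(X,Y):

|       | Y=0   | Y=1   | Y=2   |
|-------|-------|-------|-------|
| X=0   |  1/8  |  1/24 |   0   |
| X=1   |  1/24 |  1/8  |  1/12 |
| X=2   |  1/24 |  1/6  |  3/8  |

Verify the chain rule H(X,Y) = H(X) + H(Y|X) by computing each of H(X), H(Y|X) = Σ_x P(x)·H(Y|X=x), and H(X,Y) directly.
H(X) = 1.3844 bits, H(Y|X) = 1.1989 bits, H(X,Y) = 2.5833 bits

Marginal of X (row sums):
  P(X=0) = 1/8 + 1/24 + 0 = 1/6
  P(X=1) = 1/24 + 1/8 + 1/12 = 1/4
  P(X=2) = 1/24 + 1/6 + 3/8 = 7/12
H(X) = -[(1/6)·log₂(1/6) + (1/4)·log₂(1/4) + (7/12)·log₂(7/12)]
  = 0.43083 + 0.50000 + 0.45360 = 1.3844 bits

H(Y|X) = Σ_x P(x)·H(Y|X=x):
  X=0: P(X=0) = 1/6, P(Y|X=0) = (3/4, 1/4, 0) → H(Y|X=0) = 0.81128
  X=1: P(X=1) = 1/4, P(Y|X=1) = (1/6, 1/2, 1/3) → H(Y|X=1) = 1.45915
  X=2: P(X=2) = 7/12, P(Y|X=2) = (1/14, 2/7, 9/14) → H(Y|X=2) = 1.19812
H(Y|X) = (1/6)·0.81128 + (1/4)·1.45915 + (7/12)·1.19812 = 1.1989 bits

H(X,Y) = -Σ_{x,y} P(x,y) log₂ P(x,y). Per-cell terms -P(x,y)·log₂P(x,y):
  X=0: 0.37500, 0.19104, 0.00000
  X=1: 0.19104, 0.37500, 0.29875
  X=2: 0.19104, 0.43083, 0.53064
  (cells with P = 0 contribute 0)
Sum of the 9 terms: H(X,Y) = 2.5833 bits

Chain rule check:
  H(X) + H(Y|X) = 1.3844 + 1.1989 = 2.5833 bits
  H(X,Y) = 2.5833 bits
✓ Chain rule verified.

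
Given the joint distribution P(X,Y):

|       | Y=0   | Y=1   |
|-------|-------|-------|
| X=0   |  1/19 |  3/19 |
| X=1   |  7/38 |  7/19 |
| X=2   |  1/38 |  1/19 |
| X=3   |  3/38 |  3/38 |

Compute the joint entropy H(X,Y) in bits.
2.5644 bits

H(X,Y) = -Σ_{x,y} P(x,y) log₂ P(x,y). Per-cell terms -P(x,y)·log₂P(x,y):
  X=0: 0.22358, 0.42047
  X=1: 0.44958, 0.53074
  X=2: 0.13810, 0.22358
  X=3: 0.28918, 0.28918
Sum of the 8 terms: H(X,Y) = 2.5644 bits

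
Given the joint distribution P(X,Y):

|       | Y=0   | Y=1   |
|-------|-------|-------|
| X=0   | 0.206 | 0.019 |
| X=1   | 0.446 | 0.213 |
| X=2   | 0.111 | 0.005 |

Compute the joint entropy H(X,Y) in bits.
1.9632 bits

H(X,Y) = -Σ_{x,y} P(x,y) log₂ P(x,y). Per-cell terms -P(x,y)·log₂P(x,y):
  X=0: 0.46953, 0.10864
  X=1: 0.51954, 0.47522
  X=2: 0.35202, 0.03822
Sum of the 6 terms: H(X,Y) = 1.9632 bits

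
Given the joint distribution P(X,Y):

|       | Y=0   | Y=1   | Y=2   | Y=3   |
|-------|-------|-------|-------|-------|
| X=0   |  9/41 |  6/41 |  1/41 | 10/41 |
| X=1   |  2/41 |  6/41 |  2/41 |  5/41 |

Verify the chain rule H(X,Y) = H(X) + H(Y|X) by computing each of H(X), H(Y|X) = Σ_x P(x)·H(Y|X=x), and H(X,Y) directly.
H(X) = 0.9474 bits, H(Y|X) = 1.7668 bits, H(X,Y) = 2.7142 bits

Marginal of X (row sums):
  P(X=0) = 9/41 + 6/41 + 1/41 + 10/41 = 26/41
  P(X=1) = 2/41 + 6/41 + 2/41 + 5/41 = 15/41
H(X) = -[(26/41)·log₂(26/41) + (15/41)·log₂(15/41)]
  = 0.4167 + 0.5307 = 0.9474 bits

H(Y|X) = Σ_x P(x)·H(Y|X=x):
  X=0: P(X=0) = 26/41, P(Y|X=0) = (9/26, 3/13, 1/26, 5/13) → H(Y|X=0) = 1.7290
  X=1: P(X=1) = 15/41, P(Y|X=1) = (2/15, 2/5, 2/15, 1/3) → H(Y|X=1) = 1.8323
H(Y|X) = (26/41)·1.7290 + (15/41)·1.8323 = 1.7668 bits

H(X,Y) = -Σ_{x,y} P(x,y) log₂ P(x,y). Per-cell terms -P(x,y)·log₂P(x,y):
  X=0: 0.4802, 0.4057, 0.1307, 0.4965
  X=1: 0.2126, 0.4057, 0.2126, 0.3702
Sum of the 8 terms: H(X,Y) = 2.7142 bits

Chain rule check:
  H(X) + H(Y|X) = 0.9474 + 1.7668 = 2.7142 bits
  H(X,Y) = 2.7142 bits
✓ Chain rule verified.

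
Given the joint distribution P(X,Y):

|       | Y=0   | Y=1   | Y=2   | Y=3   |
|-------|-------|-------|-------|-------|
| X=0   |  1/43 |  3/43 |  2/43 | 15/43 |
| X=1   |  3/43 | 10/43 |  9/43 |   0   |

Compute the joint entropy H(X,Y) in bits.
2.3597 bits

H(X,Y) = -Σ_{x,y} P(x,y) log₂ P(x,y). Per-cell terms -P(x,y)·log₂P(x,y):
  X=0: 0.12619, 0.26800, 0.20587, 0.53001
  X=1: 0.26800, 0.48938, 0.47226, 0.00000
  (cells with P = 0 contribute 0)
Sum of the 8 terms: H(X,Y) = 2.3597 bits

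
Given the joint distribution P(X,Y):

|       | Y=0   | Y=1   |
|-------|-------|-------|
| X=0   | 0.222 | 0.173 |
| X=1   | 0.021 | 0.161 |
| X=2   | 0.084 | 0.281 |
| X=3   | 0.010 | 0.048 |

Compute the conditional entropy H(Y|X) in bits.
0.8070 bits

H(Y|X) = H(X,Y) - H(X)

H(X,Y) = -Σ_{x,y} P(x,y) log₂ P(x,y). Per-cell terms -P(x,y)·log₂P(x,y):
  X=0: 0.482044, 0.437890
  X=1: 0.117043, 0.424214
  X=2: 0.300171, 0.514612
  X=3: 0.066439, 0.210279
Sum of the 8 terms: H(X,Y) = 2.55269 bits

Marginal of X (row sums):
  P(X=0) = 0.222 + 0.173 = 0.395
  P(X=1) = 0.021 + 0.161 = 0.182
  P(X=2) = 0.084 + 0.281 = 0.365
  P(X=3) = 0.010 + 0.048 = 0.058
H(X) = -[0.395·log₂(0.395) + 0.182·log₂(0.182) + 0.365·log₂(0.365) + 0.058·log₂(0.058)]
  = 0.529330 + 0.447354 + 0.530722 + 0.238253 = 1.74566 bits

H(Y|X) = H(X,Y) - H(X) = 2.55269 - 1.74566 = 0.8070 bits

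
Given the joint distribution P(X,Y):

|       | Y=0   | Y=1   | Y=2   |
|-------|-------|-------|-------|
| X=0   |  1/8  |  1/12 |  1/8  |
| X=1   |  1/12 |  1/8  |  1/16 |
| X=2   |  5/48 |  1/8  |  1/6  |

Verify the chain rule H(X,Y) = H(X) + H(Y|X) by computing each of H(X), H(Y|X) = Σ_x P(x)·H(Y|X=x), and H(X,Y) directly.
H(X) = 1.5680 bits, H(Y|X) = 1.5503 bits, H(X,Y) = 3.1182 bits

Marginal of X (row sums):
  P(X=0) = 1/8 + 1/12 + 1/8 = 1/3
  P(X=1) = 1/12 + 1/8 + 1/16 = 13/48
  P(X=2) = 5/48 + 1/8 + 1/6 = 19/48
H(X) = -[(1/3)·log₂(1/3) + (13/48)·log₂(13/48) + (19/48)·log₂(19/48)]
  = 0.528321 + 0.510392 + 0.529243 = 1.5680 bits

H(Y|X) = Σ_x P(x)·H(Y|X=x):
  X=0: P(X=0) = 1/3, P(Y|X=0) = (3/8, 1/4, 3/8) → H(Y|X=0) = 1.561278
  X=1: P(X=1) = 13/48, P(Y|X=1) = (4/13, 6/13, 3/13) → H(Y|X=1) = 1.526235
  X=2: P(X=2) = 19/48, P(Y|X=2) = (5/19, 6/19, 8/19) → H(Y|X=2) = 1.557432
H(Y|X) = (1/3)·1.561278 + (13/48)·1.526235 + (19/48)·1.557432 = 1.5503 bits

H(X,Y) = -Σ_{x,y} P(x,y) log₂ P(x,y). Per-cell terms -P(x,y)·log₂P(x,y):
  X=0: 0.375000, 0.298747, 0.375000
  X=1: 0.298747, 0.375000, 0.250000
  X=2: 0.339899, 0.375000, 0.430827
Sum of the 9 terms: H(X,Y) = 3.1182 bits

Chain rule check:
  H(X) + H(Y|X) = 1.5680 + 1.5503 = 3.1183 bits
  H(X,Y) = 3.1182 bits
✓ Chain rule verified (Δ = 0.0001 is 4-dp rounding noise: each of the three values was rounded independently).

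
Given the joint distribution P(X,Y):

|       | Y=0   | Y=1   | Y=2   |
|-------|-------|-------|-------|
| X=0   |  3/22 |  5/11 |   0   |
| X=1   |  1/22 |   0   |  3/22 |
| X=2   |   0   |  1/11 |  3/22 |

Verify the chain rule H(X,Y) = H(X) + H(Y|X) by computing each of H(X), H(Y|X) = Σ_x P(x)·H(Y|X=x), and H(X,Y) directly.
H(X) = 1.3815 bits, H(Y|X) = 0.8287 bits, H(X,Y) = 2.2102 bits

Marginal of X (row sums):
  P(X=0) = 3/22 + 5/11 + 0 = 13/22
  P(X=1) = 1/22 + 0 + 3/22 = 2/11
  P(X=2) = 0 + 1/11 + 3/22 = 5/22
H(X) = -[(13/22)·log₂(13/22) + (2/11)·log₂(2/11) + (5/22)·log₂(5/22)]
  = 0.4485 + 0.4472 + 0.4858 = 1.3815 bits

H(Y|X) = Σ_x P(x)·H(Y|X=x):
  X=0: P(X=0) = 13/22, P(Y|X=0) = (3/13, 10/13, 0) → H(Y|X=0) = 0.7793
  X=1: P(X=1) = 2/11, P(Y|X=1) = (1/4, 0, 3/4) → H(Y|X=1) = 0.8113
  X=2: P(X=2) = 5/22, P(Y|X=2) = (0, 2/5, 3/5) → H(Y|X=2) = 0.9710
H(Y|X) = (13/22)·0.7793 + (2/11)·0.8113 + (5/22)·0.9710 = 0.8287 bits

H(X,Y) = -Σ_{x,y} P(x,y) log₂ P(x,y). Per-cell terms -P(x,y)·log₂P(x,y):
  X=0: 0.3920, 0.5170, 0.0000
  X=1: 0.2027, 0.0000, 0.3920
  X=2: 0.0000, 0.3145, 0.3920
  (cells with P = 0 contribute 0)
Sum of the 9 terms: H(X,Y) = 2.2102 bits

Chain rule check:
  H(X) + H(Y|X) = 1.3815 + 0.8287 = 2.2102 bits
  H(X,Y) = 2.2102 bits
✓ Chain rule verified.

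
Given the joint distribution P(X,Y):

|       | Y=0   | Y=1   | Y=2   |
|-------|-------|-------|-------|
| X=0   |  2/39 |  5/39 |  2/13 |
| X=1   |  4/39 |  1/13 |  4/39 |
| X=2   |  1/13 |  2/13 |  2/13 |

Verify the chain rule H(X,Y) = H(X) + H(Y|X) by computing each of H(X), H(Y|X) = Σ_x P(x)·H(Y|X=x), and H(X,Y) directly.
H(X) = 1.5735 bits, H(Y|X) = 1.5157 bits, H(X,Y) = 3.0893 bits

Marginal of X (row sums):
  P(X=0) = 2/39 + 5/39 + 2/13 = 1/3
  P(X=1) = 4/39 + 1/13 + 4/39 = 11/39
  P(X=2) = 1/13 + 2/13 + 2/13 = 5/13
H(X) = -[(1/3)·log₂(1/3) + (11/39)·log₂(11/39) + (5/13)·log₂(5/13)]
  = 0.52832 + 0.51502 + 0.53020 = 1.5735 bits

H(Y|X) = Σ_x P(x)·H(Y|X=x):
  X=0: P(X=0) = 1/3, P(Y|X=0) = (2/13, 5/13, 6/13) → H(Y|X=0) = 1.46048
  X=1: P(X=1) = 11/39, P(Y|X=1) = (4/11, 3/11, 4/11) → H(Y|X=1) = 1.57262
  X=2: P(X=2) = 5/13, P(Y|X=2) = (1/5, 2/5, 2/5) → H(Y|X=2) = 1.52193
H(Y|X) = (1/3)·1.46048 + (11/39)·1.57262 + (5/13)·1.52193 = 1.5157 bits

H(X,Y) = -Σ_{x,y} P(x,y) log₂ P(x,y). Per-cell terms -P(x,y)·log₂P(x,y):
  X=0: 0.21976, 0.37993, 0.41545
  X=1: 0.33696, 0.28465, 0.33696
  X=2: 0.28465, 0.41545, 0.41545
Sum of the 9 terms: H(X,Y) = 3.0893 bits

Chain rule check:
  H(X) + H(Y|X) = 1.5735 + 1.5157 = 3.0892 bits
  H(X,Y) = 3.0893 bits
✓ Chain rule verified (Δ = 0.0001 is 4-dp rounding noise: each of the three values was rounded independently).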